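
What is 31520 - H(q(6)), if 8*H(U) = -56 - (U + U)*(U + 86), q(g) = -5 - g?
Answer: 125283/4 ≈ 31321.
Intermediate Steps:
H(U) = -7 - U*(86 + U)/4 (H(U) = (-56 - (U + U)*(U + 86))/8 = (-56 - 2*U*(86 + U))/8 = -7 - U*(86 + U)/4)
31520 - H(q(6)) = 31520 - (-7 - 43*(-5 - 1*6)/2 - (-5 - 1*6)**2/4) = 31520 - (-7 - 43*(-5 - 6)/2 - (-5 - 6)**2/4) = 31520 - (-7 - 43/2*(-11) - 1/4*(-11)**2) = 31520 - (-7 + 473/2 - 1/4*121) = 31520 - (-7 + 473/2 - 121/4) = 31520 - 1*797/4 = 31520 - 797/4 = 125283/4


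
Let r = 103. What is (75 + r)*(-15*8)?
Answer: -21360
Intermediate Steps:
(75 + r)*(-15*8) = (75 + 103)*(-15*8) = 178*(-120) = -21360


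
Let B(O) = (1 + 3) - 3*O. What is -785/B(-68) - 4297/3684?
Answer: -946429/191568 ≈ -4.9404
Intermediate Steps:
B(O) = 4 - 3*O
-785/B(-68) - 4297/3684 = -785/(4 - 3*(-68)) - 4297/3684 = -785/(4 + 204) - 4297*1/3684 = -785/208 - 4297/3684 = -946429/191568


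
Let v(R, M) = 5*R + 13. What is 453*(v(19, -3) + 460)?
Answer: 257304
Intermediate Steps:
v(R, M) = 13 + 5*R
453*(v(19, -3) + 460) = 453*((13 + 5*19) + 460) = 453*((13 + 95) + 460) = 453*(108 + 460) = 453*568 = 257304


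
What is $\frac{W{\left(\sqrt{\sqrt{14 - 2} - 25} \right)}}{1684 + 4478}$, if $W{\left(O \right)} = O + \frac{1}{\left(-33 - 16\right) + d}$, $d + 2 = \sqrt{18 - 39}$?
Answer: $\frac{- \frac{17 \sqrt{25 - 2 \sqrt{3}}}{2054} - \frac{i}{6162} + \frac{\sqrt{-525 + 42 \sqrt{3}}}{6162}}{\sqrt{21} + 51 i} \approx -3.1566 \cdot 10^{-6} + 0.00075283 i$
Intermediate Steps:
$d = -2 + i \sqrt{21}$ ($d = -2 + \sqrt{18 - 39} = -2 + \sqrt{-21} = -2 + i \sqrt{21} \approx -2.0 + 4.5826 i$)
$W{\left(O \right)} = O + \frac{1}{-51 + i \sqrt{21}}$ ($W{\left(O \right)} = O + \frac{1}{\left(-33 - 16\right) - \left(2 - i \sqrt{21}\right)} = O + \frac{1}{-49 - \left(2 - i \sqrt{21}\right)} = O + \frac{1}{-51 + i \sqrt{21}}$)
$\frac{W{\left(\sqrt{\sqrt{14 - 2} - 25} \right)}}{1684 + 4478} = \frac{\frac{1}{\sqrt{21} + 51 i} \left(- i + \sqrt{\sqrt{14 - 2} - 25} \sqrt{21} + 51 i \sqrt{\sqrt{14 - 2} - 25}\right)}{1684 + 4478} = \frac{\frac{1}{\sqrt{21} + 51 i} \left(- i + \sqrt{\sqrt{12} - 25} \sqrt{21} + 51 i \sqrt{\sqrt{12} - 25}\right)}{6162} = \frac{- i + \sqrt{2 \sqrt{3} - 25} \sqrt{21} + 51 i \sqrt{2 \sqrt{3} - 25}}{\sqrt{21} + 51 i} \frac{1}{6162} = \frac{- i + \sqrt{-25 + 2 \sqrt{3}} \sqrt{21} + 51 i \sqrt{-25 + 2 \sqrt{3}}}{\sqrt{21} + 51 i} \frac{1}{6162} = \frac{- i + \sqrt{21} \sqrt{-25 + 2 \sqrt{3}} + 51 i \sqrt{-25 + 2 \sqrt{3}}}{\sqrt{21} + 51 i} \frac{1}{6162} = \frac{- i + \sqrt{21} \sqrt{-25 + 2 \sqrt{3}} + 51 i \sqrt{-25 + 2 \sqrt{3}}}{6162 \left(\sqrt{21} + 51 i\right)}$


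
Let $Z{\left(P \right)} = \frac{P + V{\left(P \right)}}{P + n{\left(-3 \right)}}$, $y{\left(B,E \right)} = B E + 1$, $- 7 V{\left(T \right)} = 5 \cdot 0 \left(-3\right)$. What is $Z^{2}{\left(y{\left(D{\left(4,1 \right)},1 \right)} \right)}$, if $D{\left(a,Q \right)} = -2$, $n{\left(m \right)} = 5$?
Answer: $\frac{1}{16} \approx 0.0625$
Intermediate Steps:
$V{\left(T \right)} = 0$ ($V{\left(T \right)} = - \frac{5 \cdot 0 \left(-3\right)}{7} = - \frac{0 \left(-3\right)}{7} = \left(- \frac{1}{7}\right) 0 = 0$)
$y{\left(B,E \right)} = 1 + B E$
$Z{\left(P \right)} = \frac{P}{5 + P}$ ($Z{\left(P \right)} = \frac{P + 0}{P + 5} = \frac{P}{5 + P}$)
$Z^{2}{\left(y{\left(D{\left(4,1 \right)},1 \right)} \right)} = \left(\frac{1 - 2}{5 + \left(1 - 2\right)}\right)^{2} = \left(- \frac{1}{5 - 1}\right)^{2} = \left(- \frac{1}{4}\right)^{2} = \frac{1}{16}$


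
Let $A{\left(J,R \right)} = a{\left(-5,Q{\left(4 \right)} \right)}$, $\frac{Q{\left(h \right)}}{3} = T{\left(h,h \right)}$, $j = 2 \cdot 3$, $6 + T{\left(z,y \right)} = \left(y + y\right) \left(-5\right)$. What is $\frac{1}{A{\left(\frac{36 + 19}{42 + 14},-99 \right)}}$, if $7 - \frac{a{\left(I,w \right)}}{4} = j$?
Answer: $\frac{1}{4} \approx 0.25$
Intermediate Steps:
$T{\left(z,y \right)} = -6 - 10 y$ ($T{\left(z,y \right)} = -6 + \left(y + y\right) \left(-5\right) = -6 + 2 y \left(-5\right) = -6 - 10 y$)
$j = 6$
$Q{\left(h \right)} = -18 - 30 h$ ($Q{\left(h \right)} = 3 \left(-6 - 10 h\right) = -18 - 30 h$)
$a{\left(I,w \right)} = 4$ ($a{\left(I,w \right)} = 28 - 24 = 4$)
$A{\left(J,R \right)} = 4$
$\frac{1}{A{\left(\frac{36 + 19}{42 + 14},-99 \right)}} = \frac{1}{4}$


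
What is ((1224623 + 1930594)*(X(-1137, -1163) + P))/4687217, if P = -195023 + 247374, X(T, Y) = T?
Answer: 161591283438/4687217 ≈ 34475.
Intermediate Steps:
P = 52351
((1224623 + 1930594)*(X(-1137, -1163) + P))/4687217 = ((1224623 + 1930594)*(-1137 + 52351))/4687217 = (3155217*51214)*(1/4687217) = 161591283438*(1/4687217) = 161591283438/4687217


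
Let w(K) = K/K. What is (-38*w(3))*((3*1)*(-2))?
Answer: 228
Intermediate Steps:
w(K) = 1
(-38*w(3))*((3*1)*(-2)) = (-38*1)*((3*1)*(-2)) = -114*(-2) = -38*(-6) = 228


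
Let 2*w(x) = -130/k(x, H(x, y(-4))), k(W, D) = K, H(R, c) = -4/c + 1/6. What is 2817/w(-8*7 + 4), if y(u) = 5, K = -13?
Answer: 2817/5 ≈ 563.40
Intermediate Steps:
H(R, c) = ⅙ - 4/c (H(R, c) = -4/c + 1*(⅙) = -4/c + ⅙ = ⅙ - 4/c)
k(W, D) = -13
w(x) = 5 (w(x) = (-130/(-13))/2 = (-130*(-1/13))/2 = (½)*10 = 5)
2817/w(-8*7 + 4) = 2817/5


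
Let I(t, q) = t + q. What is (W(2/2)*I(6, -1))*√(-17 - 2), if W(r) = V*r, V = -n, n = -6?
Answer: 30*I*√19 ≈ 130.77*I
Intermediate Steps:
V = 6 (V = -1*(-6) = 6)
I(t, q) = q + t
W(r) = 6*r
(W(2/2)*I(6, -1))*√(-17 - 2) = ((6*(2/2))*(-1 + 6))*√(-17 - 2) = ((6*(2*(½)))*5)*√(-19) = ((6*1)*5)*(I*√19) = (6*5)*(I*√19) = 30*(I*√19) = 30*I*√19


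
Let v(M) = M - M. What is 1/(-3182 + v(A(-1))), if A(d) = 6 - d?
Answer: -1/3182 ≈ -0.00031427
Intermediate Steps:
v(M) = 0
1/(-3182 + v(A(-1))) = 1/(-3182 + 0) = 1/(-3182) = -1/3182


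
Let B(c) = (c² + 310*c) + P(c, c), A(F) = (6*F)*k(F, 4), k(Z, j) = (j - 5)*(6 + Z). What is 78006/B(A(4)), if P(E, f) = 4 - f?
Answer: -39003/8278 ≈ -4.7116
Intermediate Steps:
k(Z, j) = (-5 + j)*(6 + Z)
A(F) = 6*F*(-6 - F) (A(F) = (6*F)*(-30 - 5*F + 6*4 + F*4) = (6*F)*(-30 - 5*F + 24 + 4*F) = (6*F)*(-6 - F) = 6*F*(-6 - F))
B(c) = 4 + c² + 309*c (B(c) = (c² + 310*c) + (4 - c) = 4 + c² + 309*c)
78006/B(A(4)) = 78006/(4 + (-6*4*(6 + 4))² + 309*(-6*4*(6 + 4))) = 78006/(4 + (-6*4*10)² + 309*(-6*4*10)) = 78006/(4 + (-240)² + 309*(-240)) = 78006/(4 + 57600 - 74160) = 78006/(-16556) = 78006*(-1/16556) = -39003/8278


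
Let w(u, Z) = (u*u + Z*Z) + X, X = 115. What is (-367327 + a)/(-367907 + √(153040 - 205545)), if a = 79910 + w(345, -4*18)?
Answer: 60003056351/135355613154 + 163093*I*√52505/135355613154 ≈ 0.4433 + 0.0002761*I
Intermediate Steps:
w(u, Z) = 115 + Z² + u² (w(u, Z) = (u*u + Z*Z) + 115 = (u² + Z²) + 115 = (Z² + u²) + 115 = 115 + Z² + u²)
a = 204234 (a = 79910 + (115 + (-4*18)² + 345²) = 79910 + (115 + (-72)² + 119025) = 79910 + (115 + 5184 + 119025) = 79910 + 124324 = 204234)
(-367327 + a)/(-367907 + √(153040 - 205545)) = (-367327 + 204234)/(-367907 + √(153040 - 205545)) = -163093/(-367907 + √(-52505)) = -163093/(-367907 + I*√52505)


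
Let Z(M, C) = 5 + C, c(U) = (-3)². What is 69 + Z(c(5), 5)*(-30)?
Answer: -231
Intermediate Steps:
c(U) = 9
69 + Z(c(5), 5)*(-30) = 69 + (5 + 5)*(-30) = 69 + 10*(-30) = 69 - 300 = -231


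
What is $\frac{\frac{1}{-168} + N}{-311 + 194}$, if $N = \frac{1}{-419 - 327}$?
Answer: $\frac{457}{7331688} \approx 6.2332 \cdot 10^{-5}$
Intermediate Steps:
$N = - \frac{1}{746}$ ($N = \frac{1}{-746} = - \frac{1}{746} \approx -0.0013405$)
$\frac{\frac{1}{-168} + N}{-311 + 194} = \frac{\frac{1}{-168} - \frac{1}{746}}{-311 + 194} = \frac{- \frac{1}{168} - \frac{1}{746}}{-117} = \left(- \frac{457}{62664}\right) \left(- \frac{1}{117}\right) = \frac{457}{7331688}$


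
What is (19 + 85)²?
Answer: 10816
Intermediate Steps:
(19 + 85)² = 104² = 10816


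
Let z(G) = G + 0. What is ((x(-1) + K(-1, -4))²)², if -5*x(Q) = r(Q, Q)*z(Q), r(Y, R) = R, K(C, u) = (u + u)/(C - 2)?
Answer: 1874161/50625 ≈ 37.020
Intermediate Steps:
z(G) = G
K(C, u) = 2*u/(-2 + C) (K(C, u) = (2*u)/(-2 + C) = 2*u/(-2 + C))
x(Q) = -Q²/5 (x(Q) = -Q*Q/5 = -Q²/5)
((x(-1) + K(-1, -4))²)² = ((-⅕*(-1)² + 2*(-4)/(-2 - 1))²)² = ((-⅕*1 + 2*(-4)/(-3))²)² = ((-⅕ + 2*(-4)*(-⅓))²)² = ((-⅕ + 8/3)²)² = ((37/15)²)² = (1369/225)² = 1874161/50625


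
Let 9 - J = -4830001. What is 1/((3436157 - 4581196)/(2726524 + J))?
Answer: -7556534/1145039 ≈ -6.5994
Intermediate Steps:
J = 4830010 (J = 9 - 1*(-4830001) = 9 + 4830001 = 4830010)
1/((3436157 - 4581196)/(2726524 + J)) = 1/((3436157 - 4581196)/(2726524 + 4830010)) = 1/(-1145039/7556534) = -7556534/1145039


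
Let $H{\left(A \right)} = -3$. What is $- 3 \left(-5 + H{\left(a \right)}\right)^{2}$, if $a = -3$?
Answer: $-192$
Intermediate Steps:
$- 3 \left(-5 + H{\left(a \right)}\right)^{2} = - 3 \left(-5 - 3\right)^{2} = - 3 \left(-8\right)^{2} = \left(-3\right) 64 = -192$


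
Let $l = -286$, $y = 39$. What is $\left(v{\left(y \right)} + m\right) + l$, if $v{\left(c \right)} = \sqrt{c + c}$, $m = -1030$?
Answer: $-1316 + \sqrt{78} \approx -1307.2$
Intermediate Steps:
$v{\left(c \right)} = \sqrt{2} \sqrt{c}$ ($v{\left(c \right)} = \sqrt{2 c} = \sqrt{2} \sqrt{c}$)
$\left(v{\left(y \right)} + m\right) + l = \left(\sqrt{2} \sqrt{39} - 1030\right) - 286 = \left(\sqrt{78} - 1030\right) - 286 = \left(-1030 + \sqrt{78}\right) - 286 = -1316 + \sqrt{78}$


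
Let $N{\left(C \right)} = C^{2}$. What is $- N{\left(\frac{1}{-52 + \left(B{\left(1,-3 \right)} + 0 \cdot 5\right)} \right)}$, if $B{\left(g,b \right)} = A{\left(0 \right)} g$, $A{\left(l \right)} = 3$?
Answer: $- \frac{1}{2401} \approx -0.00041649$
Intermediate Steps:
$B{\left(g,b \right)} = 3 g$
$- N{\left(\frac{1}{-52 + \left(B{\left(1,-3 \right)} + 0 \cdot 5\right)} \right)} = - \left(\frac{1}{-52 + \left(3 \cdot 1 + 0 \cdot 5\right)}\right)^{2} = - \left(\frac{1}{-52 + \left(3 + 0\right)}\right)^{2} = - \left(\frac{1}{-52 + 3}\right)^{2} = - \left(\frac{1}{-49}\right)^{2} = - \left(- \frac{1}{49}\right)^{2} = \left(-1\right) \frac{1}{2401} = - \frac{1}{2401}$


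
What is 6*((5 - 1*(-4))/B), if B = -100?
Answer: -27/50 ≈ -0.54000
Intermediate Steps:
6*((5 - 1*(-4))/B) = 6*((5 - 1*(-4))/(-100)) = 6*((5 + 4)*(-1/100)) = 6*(9*(-1/100)) = 6*(-9/100) = -27/50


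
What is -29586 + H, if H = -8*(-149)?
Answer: -28394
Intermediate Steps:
H = 1192
-29586 + H = -29586 + 1192 = -28394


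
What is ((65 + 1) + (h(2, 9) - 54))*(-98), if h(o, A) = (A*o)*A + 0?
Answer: -17052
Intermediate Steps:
h(o, A) = o*A² (h(o, A) = o*A² + 0 = o*A²)
((65 + 1) + (h(2, 9) - 54))*(-98) = ((65 + 1) + (2*9² - 54))*(-98) = (66 + (2*81 - 54))*(-98) = (66 + (162 - 54))*(-98) = (66 + 108)*(-98) = 174*(-98) = -17052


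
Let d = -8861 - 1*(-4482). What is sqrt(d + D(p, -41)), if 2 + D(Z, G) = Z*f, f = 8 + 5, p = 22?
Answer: 3*I*sqrt(455) ≈ 63.992*I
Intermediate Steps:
f = 13
D(Z, G) = -2 + 13*Z (D(Z, G) = -2 + Z*13 = -2 + 13*Z)
d = -4379 (d = -8861 + 4482 = -4379)
sqrt(d + D(p, -41)) = sqrt(-4379 + (-2 + 13*22)) = sqrt(-4379 + (-2 + 286)) = sqrt(-4379 + 284) = sqrt(-4095) = 3*I*sqrt(455)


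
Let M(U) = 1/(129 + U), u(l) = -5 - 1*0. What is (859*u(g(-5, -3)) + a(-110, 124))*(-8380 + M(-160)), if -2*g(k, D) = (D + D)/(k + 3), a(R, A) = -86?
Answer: 1138100561/31 ≈ 3.6713e+7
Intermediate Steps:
g(k, D) = -D/(3 + k) (g(k, D) = -(D + D)/(2*(k + 3)) = -2*D/(2*(3 + k)) = -D/(3 + k))
u(l) = -5 (u(l) = -5 + 0 = -5)
(859*u(g(-5, -3)) + a(-110, 124))*(-8380 + M(-160)) = (859*(-5) - 86)*(-8380 + 1/(129 - 160)) = (-4295 - 86)*(-8380 + 1/(-31)) = -4381*(-8380 - 1/31) = -4381*(-259781/31) = 1138100561/31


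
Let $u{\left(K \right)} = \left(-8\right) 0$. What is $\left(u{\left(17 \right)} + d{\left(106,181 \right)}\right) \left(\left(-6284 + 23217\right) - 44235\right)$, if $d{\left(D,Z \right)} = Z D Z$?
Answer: $-94810727132$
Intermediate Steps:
$u{\left(K \right)} = 0$
$d{\left(D,Z \right)} = D Z^{2}$ ($d{\left(D,Z \right)} = D Z Z = D Z^{2}$)
$\left(u{\left(17 \right)} + d{\left(106,181 \right)}\right) \left(\left(-6284 + 23217\right) - 44235\right) = \left(0 + 106 \cdot 181^{2}\right) \left(\left(-6284 + 23217\right) - 44235\right) = \left(0 + 106 \cdot 32761\right) \left(16933 - 44235\right) = \left(0 + 3472666\right) \left(-27302\right) = 3472666 \left(-27302\right) = -94810727132$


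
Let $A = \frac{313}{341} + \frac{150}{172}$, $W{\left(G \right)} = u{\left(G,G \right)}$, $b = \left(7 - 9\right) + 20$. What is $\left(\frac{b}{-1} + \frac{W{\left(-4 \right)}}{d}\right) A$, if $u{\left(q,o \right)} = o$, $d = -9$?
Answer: $- \frac{4146947}{131967} \approx -31.424$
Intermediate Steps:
$b = 18$ ($b = -2 + 20 = 18$)
$W{\left(G \right)} = G$
$A = \frac{52493}{29326}$ ($A = 313 \cdot \frac{1}{341} + 150 \cdot \frac{1}{172} = \frac{313}{341} + \frac{75}{86} = \frac{52493}{29326} \approx 1.79$)
$\left(\frac{b}{-1} + \frac{W{\left(-4 \right)}}{d}\right) A = \left(\frac{18}{-1} - \frac{4}{-9}\right) \frac{52493}{29326} = \left(18 \left(-1\right) - - \frac{4}{9}\right) \frac{52493}{29326} = \left(-18 + \frac{4}{9}\right) \frac{52493}{29326} = \left(- \frac{158}{9}\right) \frac{52493}{29326} = - \frac{4146947}{131967}$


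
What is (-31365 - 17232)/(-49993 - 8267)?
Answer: 16199/19420 ≈ 0.83414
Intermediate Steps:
(-31365 - 17232)/(-49993 - 8267) = -48597/(-58260) = -48597*(-1/58260) = 16199/19420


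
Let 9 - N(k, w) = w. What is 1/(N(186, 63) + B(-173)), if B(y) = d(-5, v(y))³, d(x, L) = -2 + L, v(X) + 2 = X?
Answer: -1/5545287 ≈ -1.8033e-7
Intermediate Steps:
v(X) = -2 + X
N(k, w) = 9 - w
B(y) = (-4 + y)³ (B(y) = (-2 + (-2 + y))³ = (-4 + y)³)
1/(N(186, 63) + B(-173)) = 1/((9 - 1*63) + (-4 - 173)³) = 1/((9 - 63) + (-177)³) = 1/(-54 - 5545233) = 1/(-5545287) = -1/5545287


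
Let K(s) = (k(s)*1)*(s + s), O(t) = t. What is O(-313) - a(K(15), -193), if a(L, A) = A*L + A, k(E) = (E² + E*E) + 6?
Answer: 2640120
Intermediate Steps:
k(E) = 6 + 2*E² (k(E) = (E² + E²) + 6 = 2*E² + 6 = 6 + 2*E²)
K(s) = 2*s*(6 + 2*s²) (K(s) = ((6 + 2*s²)*1)*(s + s) = (6 + 2*s²)*(2*s) = 2*s*(6 + 2*s²))
a(L, A) = A + A*L
O(-313) - a(K(15), -193) = -313 - (-193)*(1 + 4*15*(3 + 15²)) = -313 - (-193)*(1 + 4*15*(3 + 225)) = -313 - (-193)*(1 + 4*15*228) = -313 - (-193)*(1 + 13680) = -313 - (-193)*13681 = -313 - 1*(-2640433) = -313 + 2640433 = 2640120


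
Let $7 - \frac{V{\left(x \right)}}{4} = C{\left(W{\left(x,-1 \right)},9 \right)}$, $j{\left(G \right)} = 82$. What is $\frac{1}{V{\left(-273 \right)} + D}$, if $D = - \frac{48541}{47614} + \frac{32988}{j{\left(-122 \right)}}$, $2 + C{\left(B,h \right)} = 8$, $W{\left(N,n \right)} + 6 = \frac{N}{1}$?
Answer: $\frac{1952174}{791163831} \approx 0.0024675$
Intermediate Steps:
$W{\left(N,n \right)} = -6 + N$ ($W{\left(N,n \right)} = -6 + \frac{N}{1} = -6 + N 1 = -6 + N$)
$C{\left(B,h \right)} = 6$ ($C{\left(B,h \right)} = -2 + 8 = 6$)
$D = \frac{783355135}{1952174}$ ($D = - \frac{48541}{47614} + \frac{32988}{82} = \left(-48541\right) \frac{1}{47614} + 32988 \cdot \frac{1}{82} = - \frac{48541}{47614} + \frac{16494}{41} = \frac{783355135}{1952174} \approx 401.27$)
$V{\left(x \right)} = 4$ ($V{\left(x \right)} = 28 - 24 = 4$)
$\frac{1}{V{\left(-273 \right)} + D} = \frac{1}{4 + \frac{783355135}{1952174}} = \frac{1}{\frac{791163831}{1952174}} = \frac{1952174}{791163831}$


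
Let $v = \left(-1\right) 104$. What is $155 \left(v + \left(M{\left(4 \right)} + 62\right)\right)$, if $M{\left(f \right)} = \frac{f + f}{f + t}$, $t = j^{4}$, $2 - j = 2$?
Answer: $-6200$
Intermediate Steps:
$j = 0$ ($j = 2 - 2 = 0$)
$t = 0$ ($t = 0^{4} = 0$)
$M{\left(f \right)} = 2$ ($M{\left(f \right)} = \frac{f + f}{f + 0} = \frac{2 f}{f} = 2$)
$v = -104$
$155 \left(v + \left(M{\left(4 \right)} + 62\right)\right) = 155 \left(-104 + \left(2 + 62\right)\right) = 155 \left(-104 + 64\right) = 155 \left(-40\right) = -6200$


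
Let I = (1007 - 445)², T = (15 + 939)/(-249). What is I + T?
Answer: 26214734/83 ≈ 3.1584e+5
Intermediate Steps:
T = -318/83 (T = -1/249*954 = -318/83 ≈ -3.8313)
I = 315844 (I = 562² = 315844)
I + T = 315844 - 318/83 = 26214734/83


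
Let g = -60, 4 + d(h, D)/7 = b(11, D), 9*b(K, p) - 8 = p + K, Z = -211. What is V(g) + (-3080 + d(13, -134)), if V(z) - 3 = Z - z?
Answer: -30109/9 ≈ -3345.4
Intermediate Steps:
b(K, p) = 8/9 + K/9 + p/9 (b(K, p) = 8/9 + (p + K)/9 = 8/9 + (K + p)/9 = 8/9 + (K/9 + p/9) = 8/9 + K/9 + p/9)
d(h, D) = -119/9 + 7*D/9 (d(h, D) = -28 + 7*(8/9 + (1/9)*11 + D/9) = -28 + 7*(8/9 + 11/9 + D/9) = -28 + 7*(19/9 + D/9) = -28 + (133/9 + 7*D/9) = -119/9 + 7*D/9)
V(z) = -208 - z (V(z) = 3 + (-211 - z) = -208 - z)
V(g) + (-3080 + d(13, -134)) = (-208 - 1*(-60)) + (-3080 + (-119/9 + (7/9)*(-134))) = (-208 + 60) + (-3080 + (-119/9 - 938/9)) = -148 + (-3080 - 1057/9) = -148 - 28777/9 = -30109/9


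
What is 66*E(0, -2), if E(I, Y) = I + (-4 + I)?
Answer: -264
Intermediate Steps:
E(I, Y) = -4 + 2*I
66*E(0, -2) = 66*(-4 + 2*0) = 66*(-4 + 0) = 66*(-4) = -264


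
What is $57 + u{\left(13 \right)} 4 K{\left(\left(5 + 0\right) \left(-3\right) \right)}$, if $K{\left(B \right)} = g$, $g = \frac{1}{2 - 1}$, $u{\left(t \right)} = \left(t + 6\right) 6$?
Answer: $513$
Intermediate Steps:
$u{\left(t \right)} = 36 + 6 t$ ($u{\left(t \right)} = \left(6 + t\right) 6 = 36 + 6 t$)
$g = 1$ ($g = 1^{-1} = 1$)
$K{\left(B \right)} = 1$
$57 + u{\left(13 \right)} 4 K{\left(\left(5 + 0\right) \left(-3\right) \right)} = 57 + \left(36 + 6 \cdot 13\right) 4 \cdot 1 = 57 + \left(36 + 78\right) 4 = 57 + 114 \cdot 4 = 57 + 456 = 513$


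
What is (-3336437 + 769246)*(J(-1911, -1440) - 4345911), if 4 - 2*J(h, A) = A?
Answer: 11154930094099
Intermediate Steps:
J(h, A) = 2 - A/2
(-3336437 + 769246)*(J(-1911, -1440) - 4345911) = (-3336437 + 769246)*((2 - 1/2*(-1440)) - 4345911) = -2567191*((2 + 720) - 4345911) = -2567191*(722 - 4345911) = -2567191*(-4345189) = 11154930094099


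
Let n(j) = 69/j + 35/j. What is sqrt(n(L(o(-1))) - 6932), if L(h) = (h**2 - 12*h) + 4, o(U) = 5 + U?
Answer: 5*I*sqrt(13594)/7 ≈ 83.281*I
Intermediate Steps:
L(h) = 4 + h**2 - 12*h
n(j) = 104/j
sqrt(n(L(o(-1))) - 6932) = sqrt(104/(4 + (5 - 1)**2 - 12*(5 - 1)) - 6932) = sqrt(104/(4 + 4**2 - 12*4) - 6932) = sqrt(104/(4 + 16 - 48) - 6932) = sqrt(104/(-28) - 6932) = sqrt(104*(-1/28) - 6932) = sqrt(-26/7 - 6932) = sqrt(-48550/7) = 5*I*sqrt(13594)/7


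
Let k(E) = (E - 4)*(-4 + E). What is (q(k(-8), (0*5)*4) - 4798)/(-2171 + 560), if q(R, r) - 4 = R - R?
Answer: 1598/537 ≈ 2.9758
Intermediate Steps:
k(E) = (-4 + E)² (k(E) = (-4 + E)*(-4 + E) = (-4 + E)²)
q(R, r) = 4 (q(R, r) = 4 + (R - R) = 4 + 0 = 4)
(q(k(-8), (0*5)*4) - 4798)/(-2171 + 560) = (4 - 4798)/(-2171 + 560) = -4794/(-1611) = -4794*(-1/1611) = 1598/537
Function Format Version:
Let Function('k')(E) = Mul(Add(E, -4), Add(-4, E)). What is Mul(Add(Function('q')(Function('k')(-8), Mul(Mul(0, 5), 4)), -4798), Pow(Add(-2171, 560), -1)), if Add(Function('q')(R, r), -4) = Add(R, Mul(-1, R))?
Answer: Rational(1598, 537) ≈ 2.9758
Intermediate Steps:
Function('k')(E) = Pow(Add(-4, E), 2) (Function('k')(E) = Mul(Add(-4, E), Add(-4, E)) = Pow(Add(-4, E), 2))
Function('q')(R, r) = 4 (Function('q')(R, r) = Add(4, Add(R, Mul(-1, R))) = Add(4, 0) = 4)
Mul(Add(Function('q')(Function('k')(-8), Mul(Mul(0, 5), 4)), -4798), Pow(Add(-2171, 560), -1)) = Mul(Add(4, -4798), Pow(Add(-2171, 560), -1)) = Mul(-4794, Pow(-1611, -1)) = Mul(-4794, Rational(-1, 1611)) = Rational(1598, 537)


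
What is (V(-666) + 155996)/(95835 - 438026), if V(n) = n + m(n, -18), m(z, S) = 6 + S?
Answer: -155318/342191 ≈ -0.45389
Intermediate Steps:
V(n) = -12 + n (V(n) = n + (6 - 18) = n - 12 = -12 + n)
(V(-666) + 155996)/(95835 - 438026) = ((-12 - 666) + 155996)/(95835 - 438026) = (-678 + 155996)/(-342191) = 155318*(-1/342191) = -155318/342191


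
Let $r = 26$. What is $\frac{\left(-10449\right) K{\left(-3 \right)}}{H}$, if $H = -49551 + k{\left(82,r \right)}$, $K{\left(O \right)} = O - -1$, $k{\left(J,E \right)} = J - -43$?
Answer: $- \frac{10449}{24713} \approx -0.42281$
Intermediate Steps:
$k{\left(J,E \right)} = 43 + J$ ($k{\left(J,E \right)} = J + 43 = 43 + J$)
$K{\left(O \right)} = 1 + O$ ($K{\left(O \right)} = O + 1 = 1 + O$)
$H = -49426$ ($H = -49551 + \left(43 + 82\right) = -49551 + 125 = -49426$)
$\frac{\left(-10449\right) K{\left(-3 \right)}}{H} = \frac{\left(-10449\right) \left(1 - 3\right)}{-49426} = \left(-10449\right) \left(-2\right) \left(- \frac{1}{49426}\right) = 20898 \left(- \frac{1}{49426}\right) = - \frac{10449}{24713}$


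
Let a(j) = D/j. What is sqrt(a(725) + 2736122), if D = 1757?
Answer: 3*sqrt(6391890667)/145 ≈ 1654.1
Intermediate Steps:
a(j) = 1757/j
sqrt(a(725) + 2736122) = sqrt(1757/725 + 2736122) = sqrt(1983690207/725) = 3*sqrt(6391890667)/145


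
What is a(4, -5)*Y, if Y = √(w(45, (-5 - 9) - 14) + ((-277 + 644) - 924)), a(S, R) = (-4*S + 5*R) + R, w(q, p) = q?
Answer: -736*I*√2 ≈ -1040.9*I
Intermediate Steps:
a(S, R) = -4*S + 6*R
Y = 16*I*√2 (Y = √(45 + ((-277 + 644) - 924)) = √(45 + (367 - 924)) = √(45 - 557) = √(-512) = 16*I*√2 ≈ 22.627*I)
a(4, -5)*Y = (-4*4 + 6*(-5))*(16*I*√2) = (-16 - 30)*(16*I*√2) = -736*I*√2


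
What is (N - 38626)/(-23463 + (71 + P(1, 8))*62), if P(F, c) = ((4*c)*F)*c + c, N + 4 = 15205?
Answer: 23425/2693 ≈ 8.6985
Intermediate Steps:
N = 15201 (N = -4 + 15205 = 15201)
P(F, c) = c + 4*F*c² (P(F, c) = (4*F*c)*c + c = 4*F*c² + c = c + 4*F*c²)
(N - 38626)/(-23463 + (71 + P(1, 8))*62) = (15201 - 38626)/(-23463 + (71 + 8*(1 + 4*1*8))*62) = -23425/(-23463 + (71 + 8*(1 + 32))*62) = -23425/(-23463 + (71 + 8*33)*62) = -23425/(-23463 + (71 + 264)*62) = -23425/(-23463 + 335*62) = -23425/(-23463 + 20770) = -23425/(-2693) = -23425*(-1/2693) = 23425/2693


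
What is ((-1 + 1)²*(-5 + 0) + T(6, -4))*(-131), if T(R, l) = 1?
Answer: -131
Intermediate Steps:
((-1 + 1)²*(-5 + 0) + T(6, -4))*(-131) = ((-1 + 1)²*(-5 + 0) + 1)*(-131) = (0²*(-5) + 1)*(-131) = (0*(-5) + 1)*(-131) = (0 + 1)*(-131) = 1*(-131) = -131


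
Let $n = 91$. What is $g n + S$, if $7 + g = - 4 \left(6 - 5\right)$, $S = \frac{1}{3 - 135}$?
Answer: $- \frac{132133}{132} \approx -1001.0$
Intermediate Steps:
$S = - \frac{1}{132}$ ($S = \frac{1}{-132} = - \frac{1}{132} \approx -0.0075758$)
$g = -11$ ($g = -7 - 4 \left(6 - 5\right) = -7 - 4 = -11$)
$g n + S = \left(-11\right) 91 - \frac{1}{132} = -1001 - \frac{1}{132} = - \frac{132133}{132}$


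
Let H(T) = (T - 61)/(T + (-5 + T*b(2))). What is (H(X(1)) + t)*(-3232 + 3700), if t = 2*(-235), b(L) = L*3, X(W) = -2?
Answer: -4149756/19 ≈ -2.1841e+5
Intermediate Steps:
b(L) = 3*L
H(T) = (-61 + T)/(-5 + 7*T) (H(T) = (T - 61)/(T + (-5 + T*(3*2))) = (-61 + T)/(T + (-5 + T*6)) = (-61 + T)/(T + (-5 + 6*T)) = (-61 + T)/(-5 + 7*T))
t = -470
(H(X(1)) + t)*(-3232 + 3700) = ((-61 - 2)/(-5 + 7*(-2)) - 470)*(-3232 + 3700) = (-63/(-5 - 14) - 470)*468 = (-63/(-19) - 470)*468 = (-1/19*(-63) - 470)*468 = (63/19 - 470)*468 = -8867/19*468 = -4149756/19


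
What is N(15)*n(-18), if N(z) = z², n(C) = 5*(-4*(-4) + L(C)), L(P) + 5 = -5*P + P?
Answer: 93375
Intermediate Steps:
L(P) = -5 - 4*P (L(P) = -5 + (-5*P + P) = -5 - 4*P)
n(C) = 55 - 20*C (n(C) = 5*(-4*(-4) + (-5 - 4*C)) = 5*(16 + (-5 - 4*C)) = 5*(11 - 4*C) = 55 - 20*C)
N(15)*n(-18) = 15²*(55 - 20*(-18)) = 225*(55 + 360) = 225*415 = 93375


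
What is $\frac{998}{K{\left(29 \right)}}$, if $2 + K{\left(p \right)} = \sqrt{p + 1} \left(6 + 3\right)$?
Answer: $\frac{998}{1213} + \frac{4491 \sqrt{30}}{1213} \approx 21.102$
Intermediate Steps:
$K{\left(p \right)} = -2 + 9 \sqrt{1 + p}$ ($K{\left(p \right)} = -2 + \sqrt{p + 1} \left(6 + 3\right) = -2 + \sqrt{1 + p} 9 = -2 + 9 \sqrt{1 + p}$)
$\frac{998}{K{\left(29 \right)}} = \frac{998}{-2 + 9 \sqrt{1 + 29}} = \frac{998}{-2 + 9 \sqrt{30}}$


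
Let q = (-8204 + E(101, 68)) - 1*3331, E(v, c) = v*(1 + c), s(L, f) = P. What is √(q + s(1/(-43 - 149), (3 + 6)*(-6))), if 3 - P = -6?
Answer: 7*I*√93 ≈ 67.506*I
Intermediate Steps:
P = 9 (P = 3 - 1*(-6) = 3 + 6 = 9)
s(L, f) = 9
q = -4566 (q = (-8204 + 101*(1 + 68)) - 1*3331 = (-8204 + 101*69) - 3331 = (-8204 + 6969) - 3331 = -1235 - 3331 = -4566)
√(q + s(1/(-43 - 149), (3 + 6)*(-6))) = √(-4566 + 9) = √(-4557) = 7*I*√93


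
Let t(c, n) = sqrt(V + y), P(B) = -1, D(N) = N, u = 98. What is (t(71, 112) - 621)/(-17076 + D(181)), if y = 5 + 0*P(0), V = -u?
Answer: 621/16895 - I*sqrt(93)/16895 ≈ 0.036756 - 0.0005708*I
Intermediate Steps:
V = -98 (V = -1*98 = -98)
y = 5 (y = 5 + 0*(-1) = 5 + 0 = 5)
t(c, n) = I*sqrt(93) (t(c, n) = sqrt(-98 + 5) = sqrt(-93) = I*sqrt(93))
(t(71, 112) - 621)/(-17076 + D(181)) = (I*sqrt(93) - 621)/(-17076 + 181) = (-621 + I*sqrt(93))/(-16895) = (-621 + I*sqrt(93))*(-1/16895) = 621/16895 - I*sqrt(93)/16895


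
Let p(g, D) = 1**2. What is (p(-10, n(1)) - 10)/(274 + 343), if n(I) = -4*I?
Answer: -9/617 ≈ -0.014587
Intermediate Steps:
p(g, D) = 1
(p(-10, n(1)) - 10)/(274 + 343) = (1 - 10)/(274 + 343) = -9/617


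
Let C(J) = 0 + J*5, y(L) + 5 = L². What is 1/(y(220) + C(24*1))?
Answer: 1/48515 ≈ 2.0612e-5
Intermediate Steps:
y(L) = -5 + L²
C(J) = 5*J (C(J) = 0 + 5*J = 5*J)
1/(y(220) + C(24*1)) = 1/((-5 + 220²) + 5*(24*1)) = 1/((-5 + 48400) + 5*24) = 1/(48395 + 120) = 1/48515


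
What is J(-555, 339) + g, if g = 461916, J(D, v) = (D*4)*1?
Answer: 459696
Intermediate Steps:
J(D, v) = 4*D (J(D, v) = (4*D)*1 = 4*D)
J(-555, 339) + g = 4*(-555) + 461916 = -2220 + 461916 = 459696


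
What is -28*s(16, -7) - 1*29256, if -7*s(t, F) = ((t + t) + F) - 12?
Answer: -29204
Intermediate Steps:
s(t, F) = 12/7 - 2*t/7 - F/7 (s(t, F) = -(((t + t) + F) - 12)/7 = -((2*t + F) - 12)/7 = -((F + 2*t) - 12)/7 = -(-12 + F + 2*t)/7 = 12/7 - 2*t/7 - F/7)
-28*s(16, -7) - 1*29256 = -28*(12/7 - 2/7*16 - ⅐*(-7)) - 1*29256 = -28*(12/7 - 32/7 + 1) - 29256 = -28*(-13/7) - 29256 = 52 - 29256 = -29204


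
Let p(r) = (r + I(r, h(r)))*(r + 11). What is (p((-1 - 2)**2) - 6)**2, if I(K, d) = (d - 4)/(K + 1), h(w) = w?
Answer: 33856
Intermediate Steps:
I(K, d) = (-4 + d)/(1 + K)
p(r) = (11 + r)*(r + (-4 + r)/(1 + r)) (p(r) = (r + (-4 + r)/(1 + r))*(r + 11) = (r + (-4 + r)/(1 + r))*(11 + r) = (11 + r)*(r + (-4 + r)/(1 + r)))
(p((-1 - 2)**2) - 6)**2 = ((-44 + ((-1 - 2)**2)**3 + 13*((-1 - 2)**2)**2 + 18*(-1 - 2)**2)/(1 + (-1 - 2)**2) - 6)**2 = ((-44 + ((-3)**2)**3 + 13*((-3)**2)**2 + 18*(-3)**2)/(1 + (-3)**2) - 6)**2 = ((-44 + 9**3 + 13*9**2 + 18*9)/(1 + 9) - 6)**2 = ((-44 + 729 + 13*81 + 162)/10 - 6)**2 = ((-44 + 729 + 1053 + 162)/10 - 6)**2 = ((1/10)*1900 - 6)**2 = (190 - 6)**2 = 184**2 = 33856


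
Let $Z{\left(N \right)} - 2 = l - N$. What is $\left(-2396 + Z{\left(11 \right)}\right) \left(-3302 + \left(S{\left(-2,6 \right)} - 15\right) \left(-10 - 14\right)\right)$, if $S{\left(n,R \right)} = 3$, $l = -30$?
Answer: $7339090$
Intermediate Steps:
$Z{\left(N \right)} = -28 - N$ ($Z{\left(N \right)} = 2 - \left(30 + N\right) = -28 - N$)
$\left(-2396 + Z{\left(11 \right)}\right) \left(-3302 + \left(S{\left(-2,6 \right)} - 15\right) \left(-10 - 14\right)\right) = \left(-2396 - 39\right) \left(-3302 + \left(3 - 15\right) \left(-10 - 14\right)\right) = \left(-2396 - 39\right) \left(-3302 - -288\right) = \left(-2396 - 39\right) \left(-3302 + 288\right) = \left(-2435\right) \left(-3014\right) = 7339090$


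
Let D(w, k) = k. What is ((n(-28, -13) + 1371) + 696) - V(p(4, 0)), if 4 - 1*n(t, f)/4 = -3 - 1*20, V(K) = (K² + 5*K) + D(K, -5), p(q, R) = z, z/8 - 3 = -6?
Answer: 1724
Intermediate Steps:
z = -24 (z = 24 + 8*(-6) = 24 - 48 = -24)
p(q, R) = -24
V(K) = -5 + K² + 5*K (V(K) = (K² + 5*K) - 5 = -5 + K² + 5*K)
n(t, f) = 108 (n(t, f) = 16 - 4*(-3 - 1*20) = 16 - 4*(-3 - 20) = 16 - 4*(-23) = 16 + 92 = 108)
((n(-28, -13) + 1371) + 696) - V(p(4, 0)) = ((108 + 1371) + 696) - (-5 + (-24)² + 5*(-24)) = (1479 + 696) - (-5 + 576 - 120) = 2175 - 1*451 = 2175 - 451 = 1724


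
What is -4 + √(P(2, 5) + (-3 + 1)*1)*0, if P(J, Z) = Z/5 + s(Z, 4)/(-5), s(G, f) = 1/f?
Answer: -4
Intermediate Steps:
P(J, Z) = -1/20 + Z/5 (P(J, Z) = Z/5 + 1/(4*(-5)) = Z*(⅕) + (¼)*(-⅕) = Z/5 - 1/20 = -1/20 + Z/5)
-4 + √(P(2, 5) + (-3 + 1)*1)*0 = -4 + √((-1/20 + (⅕)*5) + (-3 + 1)*1)*0 = -4 + √((-1/20 + 1) - 2*1)*0 = -4 + √(19/20 - 2)*0 = -4 + √(-21/20)*0 = -4 + (I*√105/10)*0 = -4 + 0 = -4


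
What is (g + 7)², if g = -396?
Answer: 151321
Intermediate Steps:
(g + 7)² = (-396 + 7)² = (-389)² = 151321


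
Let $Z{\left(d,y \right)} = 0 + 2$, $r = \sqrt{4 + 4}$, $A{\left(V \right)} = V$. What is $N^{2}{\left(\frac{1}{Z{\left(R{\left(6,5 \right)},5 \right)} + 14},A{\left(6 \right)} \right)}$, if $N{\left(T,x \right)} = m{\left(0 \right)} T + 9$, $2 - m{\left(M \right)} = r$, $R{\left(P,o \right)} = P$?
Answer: $\frac{\left(73 - \sqrt{2}\right)^{2}}{64} \approx 80.071$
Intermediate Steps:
$r = 2 \sqrt{2}$ ($r = \sqrt{8} = 2 \sqrt{2} \approx 2.8284$)
$Z{\left(d,y \right)} = 2$
$m{\left(M \right)} = 2 - 2 \sqrt{2}$
$N{\left(T,x \right)} = 9 + T \left(2 - 2 \sqrt{2}\right)$ ($N{\left(T,x \right)} = \left(2 - 2 \sqrt{2}\right) T + 9 = T \left(2 - 2 \sqrt{2}\right) + 9 = 9 + T \left(2 - 2 \sqrt{2}\right)$)
$N^{2}{\left(\frac{1}{Z{\left(R{\left(6,5 \right)},5 \right)} + 14},A{\left(6 \right)} \right)} = \left(9 + \frac{2 \left(1 - \sqrt{2}\right)}{2 + 14}\right)^{2} = \left(9 + \frac{2 \left(1 - \sqrt{2}\right)}{16}\right)^{2} = \left(9 + 2 \cdot \frac{1}{16} \left(1 - \sqrt{2}\right)\right)^{2} = \left(9 + \left(\frac{1}{8} - \frac{\sqrt{2}}{8}\right)\right)^{2} = \left(\frac{73}{8} - \frac{\sqrt{2}}{8}\right)^{2}$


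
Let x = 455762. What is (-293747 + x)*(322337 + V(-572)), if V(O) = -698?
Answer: 52110342585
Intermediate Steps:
(-293747 + x)*(322337 + V(-572)) = (-293747 + 455762)*(322337 - 698) = 162015*321639 = 52110342585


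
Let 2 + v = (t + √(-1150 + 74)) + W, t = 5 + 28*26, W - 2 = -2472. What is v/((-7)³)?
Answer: 1739/343 - 2*I*√269/343 ≈ 5.07 - 0.095634*I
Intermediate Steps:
W = -2470 (W = 2 - 2472 = -2470)
t = 733 (t = 5 + 728 = 733)
v = -1739 + 2*I*√269 (v = -2 + ((733 + √(-1150 + 74)) - 2470) = -2 + ((733 + √(-1076)) - 2470) = -2 + ((733 + 2*I*√269) - 2470) = -2 + (-1737 + 2*I*√269) = -1739 + 2*I*√269 ≈ -1739.0 + 32.802*I)
v/((-7)³) = (-1739 + 2*I*√269)/((-7)³) = (-1739 + 2*I*√269)/(-343) = (-1739 + 2*I*√269)*(-1/343) = 1739/343 - 2*I*√269/343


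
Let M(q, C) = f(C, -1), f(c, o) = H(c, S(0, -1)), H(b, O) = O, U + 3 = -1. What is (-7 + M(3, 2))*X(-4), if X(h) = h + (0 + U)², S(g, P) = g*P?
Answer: -84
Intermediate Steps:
U = -4 (U = -3 - 1 = -4)
S(g, P) = P*g
f(c, o) = 0 (f(c, o) = -1*0 = 0)
M(q, C) = 0
X(h) = 16 + h (X(h) = h + (0 - 4)² = h + (-4)² = h + 16 = 16 + h)
(-7 + M(3, 2))*X(-4) = (-7 + 0)*(16 - 4) = -7*12 = -84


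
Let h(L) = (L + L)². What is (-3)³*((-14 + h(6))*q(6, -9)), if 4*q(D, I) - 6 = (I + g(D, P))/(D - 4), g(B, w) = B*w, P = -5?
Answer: 47385/4 ≈ 11846.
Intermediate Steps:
h(L) = 4*L² (h(L) = (2*L)² = 4*L²)
q(D, I) = 3/2 + (I - 5*D)/(4*(-4 + D)) (q(D, I) = 3/2 + ((I + D*(-5))/(D - 4))/4 = 3/2 + ((I - 5*D)/(-4 + D))/4 = 3/2 + (I - 5*D)/(4*(-4 + D)))
(-3)³*((-14 + h(6))*q(6, -9)) = (-3)³*((-14 + 4*6²)*((-24 + 6 - 9)/(4*(-4 + 6)))) = -27*(-14 + 4*36)*(¼)*(-27)/2 = -27*(-14 + 144)*(¼)*(½)*(-27) = -3510*(-27)/8 = -27*(-1755/4) = 47385/4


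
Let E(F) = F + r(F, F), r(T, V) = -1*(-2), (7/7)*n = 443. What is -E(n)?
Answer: -445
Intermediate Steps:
n = 443
r(T, V) = 2
E(F) = 2 + F (E(F) = F + 2 = 2 + F)
-E(n) = -(2 + 443) = -1*445 = -445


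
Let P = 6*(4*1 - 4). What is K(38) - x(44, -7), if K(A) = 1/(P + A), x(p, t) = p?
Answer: -1671/38 ≈ -43.974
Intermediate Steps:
P = 0 (P = 6*(4 - 4) = 6*0 = 0)
K(A) = 1/A (K(A) = 1/(0 + A) = 1/A)
K(38) - x(44, -7) = 1/38 - 1*44 = 1/38 - 44 = -1671/38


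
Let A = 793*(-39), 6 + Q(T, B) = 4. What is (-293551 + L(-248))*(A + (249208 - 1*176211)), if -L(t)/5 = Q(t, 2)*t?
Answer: -12454024170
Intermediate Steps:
Q(T, B) = -2 (Q(T, B) = -6 + 4 = -2)
L(t) = 10*t (L(t) = -(-10)*t = 10*t)
A = -30927
(-293551 + L(-248))*(A + (249208 - 1*176211)) = (-293551 + 10*(-248))*(-30927 + (249208 - 1*176211)) = (-293551 - 2480)*(-30927 + (249208 - 176211)) = -296031*(-30927 + 72997) = -296031*42070 = -12454024170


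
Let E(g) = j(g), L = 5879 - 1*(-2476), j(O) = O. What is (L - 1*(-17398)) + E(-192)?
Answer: 25561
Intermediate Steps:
L = 8355 (L = 5879 + 2476 = 8355)
E(g) = g
(L - 1*(-17398)) + E(-192) = (8355 - 1*(-17398)) - 192 = (8355 + 17398) - 192 = 25753 - 192 = 25561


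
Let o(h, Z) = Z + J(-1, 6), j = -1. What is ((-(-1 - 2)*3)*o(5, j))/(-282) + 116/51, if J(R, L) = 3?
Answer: 5299/2397 ≈ 2.2107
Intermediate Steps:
o(h, Z) = 3 + Z (o(h, Z) = Z + 3 = 3 + Z)
((-(-1 - 2)*3)*o(5, j))/(-282) + 116/51 = ((-(-1 - 2)*3)*(3 - 1))/(-282) + 116/51 = (-(-3)*3*2)*(-1/282) + 116*(1/51) = (-1*(-9)*2)*(-1/282) + 116/51 = (9*2)*(-1/282) + 116/51 = 18*(-1/282) + 116/51 = -3/47 + 116/51 = 5299/2397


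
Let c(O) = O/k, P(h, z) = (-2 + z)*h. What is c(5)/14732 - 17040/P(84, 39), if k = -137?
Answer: -2865964575/522735556 ≈ -5.4826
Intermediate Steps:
P(h, z) = h*(-2 + z)
c(O) = -O/137 (c(O) = O/(-137) = O*(-1/137) = -O/137)
c(5)/14732 - 17040/P(84, 39) = -1/137*5/14732 - 17040*1/(84*(-2 + 39)) = -5/137*1/14732 - 17040/(84*37) = -5/2018284 - 17040/3108 = -5/2018284 - 17040*1/3108 = -5/2018284 - 1420/259 = -2865964575/522735556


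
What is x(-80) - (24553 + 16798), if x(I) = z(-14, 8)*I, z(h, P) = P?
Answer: -41991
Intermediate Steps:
x(I) = 8*I
x(-80) - (24553 + 16798) = 8*(-80) - (24553 + 16798) = -640 - 1*41351 = -640 - 41351 = -41991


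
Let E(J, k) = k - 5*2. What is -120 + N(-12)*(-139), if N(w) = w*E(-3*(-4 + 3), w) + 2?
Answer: -37094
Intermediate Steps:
E(J, k) = -10 + k (E(J, k) = k - 10 = -10 + k)
N(w) = 2 + w*(-10 + w) (N(w) = w*(-10 + w) + 2 = 2 + w*(-10 + w))
-120 + N(-12)*(-139) = -120 + (2 - 12*(-10 - 12))*(-139) = -120 + (2 - 12*(-22))*(-139) = -120 + (2 + 264)*(-139) = -120 + 266*(-139) = -120 - 36974 = -37094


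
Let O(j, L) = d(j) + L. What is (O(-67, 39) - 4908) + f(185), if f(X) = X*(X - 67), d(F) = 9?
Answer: 16970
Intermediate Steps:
O(j, L) = 9 + L
f(X) = X*(-67 + X)
(O(-67, 39) - 4908) + f(185) = ((9 + 39) - 4908) + 185*(-67 + 185) = (48 - 4908) + 185*118 = -4860 + 21830 = 16970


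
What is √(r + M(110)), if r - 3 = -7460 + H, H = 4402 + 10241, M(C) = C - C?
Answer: √7186 ≈ 84.770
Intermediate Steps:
M(C) = 0
H = 14643
r = 7186 (r = 3 + (-7460 + 14643) = 3 + 7183 = 7186)
√(r + M(110)) = √(7186 + 0) = √7186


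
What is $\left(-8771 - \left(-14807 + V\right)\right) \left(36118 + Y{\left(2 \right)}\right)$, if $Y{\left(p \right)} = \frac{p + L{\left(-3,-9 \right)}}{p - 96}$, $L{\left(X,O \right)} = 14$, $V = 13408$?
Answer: $- \frac{12514250136}{47} \approx -2.6626 \cdot 10^{8}$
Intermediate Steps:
$Y{\left(p \right)} = \frac{14 + p}{-96 + p}$ ($Y{\left(p \right)} = \frac{p + 14}{p - 96} = \frac{14 + p}{-96 + p}$)
$\left(-8771 - \left(-14807 + V\right)\right) \left(36118 + Y{\left(2 \right)}\right) = \left(-8771 + \left(14807 - 13408\right)\right) \left(36118 + \frac{14 + 2}{-96 + 2}\right) = \left(-8771 + \left(14807 - 13408\right)\right) \left(36118 + \frac{1}{-94} \cdot 16\right) = \left(-8771 + 1399\right) \left(36118 - \frac{8}{47}\right) = - 7372 \left(36118 - \frac{8}{47}\right) = \left(-7372\right) \frac{1697538}{47} = - \frac{12514250136}{47}$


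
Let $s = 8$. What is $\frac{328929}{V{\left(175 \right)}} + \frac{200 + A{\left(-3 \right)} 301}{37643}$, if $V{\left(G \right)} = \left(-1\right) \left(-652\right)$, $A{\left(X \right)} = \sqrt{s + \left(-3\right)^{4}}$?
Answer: $\frac{12382004747}{24543236} + \frac{301 \sqrt{89}}{37643} \approx 504.57$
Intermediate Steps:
$A{\left(X \right)} = \sqrt{89}$ ($A{\left(X \right)} = \sqrt{8 + \left(-3\right)^{4}} = \sqrt{8 + 81} = \sqrt{89}$)
$V{\left(G \right)} = 652$
$\frac{328929}{V{\left(175 \right)}} + \frac{200 + A{\left(-3 \right)} 301}{37643} = \frac{328929}{652} + \frac{200 + \sqrt{89} \cdot 301}{37643} = 328929 \cdot \frac{1}{652} + \left(200 + 301 \sqrt{89}\right) \frac{1}{37643} = \frac{328929}{652} + \left(\frac{200}{37643} + \frac{301 \sqrt{89}}{37643}\right) = \frac{12382004747}{24543236} + \frac{301 \sqrt{89}}{37643}$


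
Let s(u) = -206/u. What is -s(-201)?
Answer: -206/201 ≈ -1.0249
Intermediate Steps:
-s(-201) = -(-206)/(-201) = -(-206)*(-1)/201 = -1*206/201 = -206/201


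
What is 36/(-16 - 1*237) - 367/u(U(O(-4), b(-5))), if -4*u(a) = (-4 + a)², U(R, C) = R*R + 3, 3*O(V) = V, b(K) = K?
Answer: 30081960/12397 ≈ 2426.6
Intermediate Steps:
O(V) = V/3
U(R, C) = 3 + R² (U(R, C) = R² + 3 = 3 + R²)
u(a) = -(-4 + a)²/4
36/(-16 - 1*237) - 367/u(U(O(-4), b(-5))) = 36/(-16 - 1*237) - 367*(-4/(-4 + (3 + ((⅓)*(-4))²))²) = 36/(-16 - 237) - 367*(-4/(-4 + (3 + (-4/3)²))²) = 36/(-253) - 367*(-4/(-4 + (3 + 16/9))²) = 36*(-1/253) - 367*(-4/(-4 + 43/9)²) = -36/253 - 367/((-(7/9)²/4)) = -36/253 - 367/((-¼*49/81)) = -36/253 - 367/(-49/324) = -36/253 - 367*(-324/49) = -36/253 + 118908/49 = 30081960/12397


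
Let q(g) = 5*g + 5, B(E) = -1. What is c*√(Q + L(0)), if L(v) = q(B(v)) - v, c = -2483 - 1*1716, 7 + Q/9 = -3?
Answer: -12597*I*√10 ≈ -39835.0*I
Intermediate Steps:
Q = -90 (Q = -63 + 9*(-3) = -63 - 27 = -90)
q(g) = 5 + 5*g
c = -4199 (c = -2483 - 1716 = -4199)
L(v) = -v (L(v) = (5 + 5*(-1)) - v = (5 - 5) - v = 0 - v = -v)
c*√(Q + L(0)) = -4199*√(-90 - 1*0) = -4199*√(-90 + 0) = -12597*I*√10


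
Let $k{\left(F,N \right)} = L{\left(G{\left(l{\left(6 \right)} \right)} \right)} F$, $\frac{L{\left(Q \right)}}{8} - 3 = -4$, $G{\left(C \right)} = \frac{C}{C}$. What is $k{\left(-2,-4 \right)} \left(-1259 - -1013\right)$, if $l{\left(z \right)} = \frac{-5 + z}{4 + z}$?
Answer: $-3936$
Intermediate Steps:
$l{\left(z \right)} = \frac{-5 + z}{4 + z}$
$G{\left(C \right)} = 1$
$L{\left(Q \right)} = -8$ ($L{\left(Q \right)} = 24 + 8 \left(-4\right) = 24 - 32 = -8$)
$k{\left(F,N \right)} = - 8 F$
$k{\left(-2,-4 \right)} \left(-1259 - -1013\right) = \left(-8\right) \left(-2\right) \left(-1259 - -1013\right) = 16 \left(-1259 + 1013\right) = 16 \left(-246\right) = -3936$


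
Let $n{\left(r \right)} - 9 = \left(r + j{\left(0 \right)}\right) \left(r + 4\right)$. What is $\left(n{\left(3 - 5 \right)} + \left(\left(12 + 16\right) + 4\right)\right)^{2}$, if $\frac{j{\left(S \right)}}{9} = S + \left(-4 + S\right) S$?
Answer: $1369$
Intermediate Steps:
$j{\left(S \right)} = 9 S + 9 S \left(-4 + S\right)$ ($j{\left(S \right)} = 9 \left(S + \left(-4 + S\right) S\right) = 9 \left(S + S \left(-4 + S\right)\right) = 9 S + 9 S \left(-4 + S\right)$)
$n{\left(r \right)} = 9 + r \left(4 + r\right)$ ($n{\left(r \right)} = 9 + \left(r + 9 \cdot 0 \left(-3 + 0\right)\right) \left(r + 4\right) = 9 + \left(r + 9 \cdot 0 \left(-3\right)\right) \left(4 + r\right) = 9 + \left(r + 0\right) \left(4 + r\right) = 9 + r \left(4 + r\right)$)
$\left(n{\left(3 - 5 \right)} + \left(\left(12 + 16\right) + 4\right)\right)^{2} = \left(\left(9 + \left(3 - 5\right)^{2} + 4 \left(3 - 5\right)\right) + \left(\left(12 + 16\right) + 4\right)\right)^{2} = \left(\left(9 + \left(3 - 5\right)^{2} + 4 \left(3 - 5\right)\right) + \left(28 + 4\right)\right)^{2} = \left(\left(9 + \left(-2\right)^{2} + 4 \left(-2\right)\right) + 32\right)^{2} = \left(\left(9 + 4 - 8\right) + 32\right)^{2} = \left(5 + 32\right)^{2} = 37^{2} = 1369$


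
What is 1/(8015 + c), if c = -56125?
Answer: -1/48110 ≈ -2.0786e-5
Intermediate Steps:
1/(8015 + c) = 1/(8015 - 56125) = 1/(-48110) = -1/48110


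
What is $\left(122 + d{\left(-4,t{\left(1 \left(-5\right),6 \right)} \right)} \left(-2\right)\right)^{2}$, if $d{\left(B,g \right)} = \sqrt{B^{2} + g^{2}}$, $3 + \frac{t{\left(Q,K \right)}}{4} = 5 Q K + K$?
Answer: $1397924 - 1952 \sqrt{21610} \approx 1.111 \cdot 10^{6}$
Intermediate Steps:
$t{\left(Q,K \right)} = -12 + 4 K + 20 K Q$ ($t{\left(Q,K \right)} = -12 + 4 \left(5 Q K + K\right) = -12 + 4 \left(5 K Q + K\right) = -12 + 4 \left(K + 5 K Q\right) = -12 + \left(4 K + 20 K Q\right) = -12 + 4 K + 20 K Q$)
$\left(122 + d{\left(-4,t{\left(1 \left(-5\right),6 \right)} \right)} \left(-2\right)\right)^{2} = \left(122 + \sqrt{\left(-4\right)^{2} + \left(-12 + 4 \cdot 6 + 20 \cdot 6 \cdot 1 \left(-5\right)\right)^{2}} \left(-2\right)\right)^{2} = \left(122 + \sqrt{16 + \left(-12 + 24 + 20 \cdot 6 \left(-5\right)\right)^{2}} \left(-2\right)\right)^{2} = \left(122 + \sqrt{16 + \left(-12 + 24 - 600\right)^{2}} \left(-2\right)\right)^{2} = \left(122 + \sqrt{16 + \left(-588\right)^{2}} \left(-2\right)\right)^{2} = \left(122 + \sqrt{16 + 345744} \left(-2\right)\right)^{2} = \left(122 + \sqrt{345760} \left(-2\right)\right)^{2} = \left(122 + 4 \sqrt{21610} \left(-2\right)\right)^{2} = \left(122 - 8 \sqrt{21610}\right)^{2}$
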